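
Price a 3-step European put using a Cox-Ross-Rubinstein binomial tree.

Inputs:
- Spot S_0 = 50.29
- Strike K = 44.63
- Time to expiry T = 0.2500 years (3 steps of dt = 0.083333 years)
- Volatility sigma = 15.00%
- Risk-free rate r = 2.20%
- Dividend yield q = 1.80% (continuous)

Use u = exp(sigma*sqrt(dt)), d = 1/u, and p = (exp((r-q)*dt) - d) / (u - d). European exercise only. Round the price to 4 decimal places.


Answer: Price = V(0,0) = 0.0604

Derivation:
dt = T/N = 0.083333
u = exp(sigma*sqrt(dt)) = 1.044252; d = 1/u = 0.957623
p = (exp((r-q)*dt) - d) / (u - d) = 0.493025
Discount per step: exp(-r*dt) = 0.998168
Stock lattice S(k, i) with i counting down-moves:
  k=0: S(0,0) = 50.2900
  k=1: S(1,0) = 52.5155; S(1,1) = 48.1589
  k=2: S(2,0) = 54.8394; S(2,1) = 50.2900; S(2,2) = 46.1180
  k=3: S(3,0) = 57.2662; S(3,1) = 52.5155; S(3,2) = 48.1589; S(3,3) = 44.1637
Terminal payoffs V(N, i) = max(K - S_T, 0):
  V(3,0) = 0.000000; V(3,1) = 0.000000; V(3,2) = 0.000000; V(3,3) = 0.466333
Backward induction: V(k, i) = exp(-r*dt) * [p * V(k+1, i) + (1-p) * V(k+1, i+1)].
  V(2,0) = exp(-r*dt) * [p*0.000000 + (1-p)*0.000000] = 0.000000
  V(2,1) = exp(-r*dt) * [p*0.000000 + (1-p)*0.000000] = 0.000000
  V(2,2) = exp(-r*dt) * [p*0.000000 + (1-p)*0.466333] = 0.235986
  V(1,0) = exp(-r*dt) * [p*0.000000 + (1-p)*0.000000] = 0.000000
  V(1,1) = exp(-r*dt) * [p*0.000000 + (1-p)*0.235986] = 0.119420
  V(0,0) = exp(-r*dt) * [p*0.000000 + (1-p)*0.119420] = 0.060432


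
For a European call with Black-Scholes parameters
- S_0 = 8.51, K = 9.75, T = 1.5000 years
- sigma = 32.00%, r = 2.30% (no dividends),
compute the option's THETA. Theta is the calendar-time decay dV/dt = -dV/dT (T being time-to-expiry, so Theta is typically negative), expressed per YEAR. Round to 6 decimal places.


d1 = -0.0630879923; d2 = -0.4550063512
phi(d1) = 0.3981491558; exp(-qT) = 1.0000000000; exp(-rT) = 0.9660883397
Theta = -S*exp(-qT)*phi(d1)*sigma/(2*sqrt(T)) - r*K*exp(-rT)*N(d2) + q*S*exp(-qT)*N(d1)
N(d1) = 0.4748482180; N(d2) = 0.3245523348; sqrt(T) = 1.2247448714
Term 1 = -8.5100 * 1.0000000000 * 0.3981491558 * 0.3200 / (2 * 1.2247448714) = -0.4426390371
Term 2 = -0.0230 * 9.7500 * 0.9660883397 * 0.3245523348 = -0.0703127412
Term 3 = 0 (no dividend yield, q = 0)
Theta = -0.4426390371 + (-0.0703127412) + (0.0000000000) = -0.512952

Answer: Theta = -0.512952


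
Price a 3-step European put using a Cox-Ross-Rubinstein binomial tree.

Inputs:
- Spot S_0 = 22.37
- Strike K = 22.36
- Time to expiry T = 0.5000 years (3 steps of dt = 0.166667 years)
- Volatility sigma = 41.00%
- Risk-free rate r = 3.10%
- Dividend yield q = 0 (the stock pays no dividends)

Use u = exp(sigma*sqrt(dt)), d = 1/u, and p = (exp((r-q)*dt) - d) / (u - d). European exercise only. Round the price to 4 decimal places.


dt = T/N = 0.166667
u = exp(sigma*sqrt(dt)) = 1.182206; d = 1/u = 0.845877
p = (exp((r-q)*dt) - d) / (u - d) = 0.473654
Discount per step: exp(-r*dt) = 0.994847
Stock lattice S(k, i) with i counting down-moves:
  k=0: S(0,0) = 22.3700
  k=1: S(1,0) = 26.4459; S(1,1) = 18.9223
  k=2: S(2,0) = 31.2645; S(2,1) = 22.3700; S(2,2) = 16.0059
  k=3: S(3,0) = 36.9611; S(3,1) = 26.4459; S(3,2) = 18.9223; S(3,3) = 13.5390
Terminal payoffs V(N, i) = max(K - S_T, 0):
  V(3,0) = 0.000000; V(3,1) = 0.000000; V(3,2) = 3.437741; V(3,3) = 8.820987
Backward induction: V(k, i) = exp(-r*dt) * [p * V(k+1, i) + (1-p) * V(k+1, i+1)].
  V(2,0) = exp(-r*dt) * [p*0.000000 + (1-p)*0.000000] = 0.000000
  V(2,1) = exp(-r*dt) * [p*0.000000 + (1-p)*3.437741] = 1.800117
  V(2,2) = exp(-r*dt) * [p*3.437741 + (1-p)*8.820987] = 6.238875
  V(1,0) = exp(-r*dt) * [p*0.000000 + (1-p)*1.800117] = 0.942602
  V(1,1) = exp(-r*dt) * [p*1.800117 + (1-p)*6.238875] = 4.115125
  V(0,0) = exp(-r*dt) * [p*0.942602 + (1-p)*4.115125] = 2.598985

Answer: Price = V(0,0) = 2.5990


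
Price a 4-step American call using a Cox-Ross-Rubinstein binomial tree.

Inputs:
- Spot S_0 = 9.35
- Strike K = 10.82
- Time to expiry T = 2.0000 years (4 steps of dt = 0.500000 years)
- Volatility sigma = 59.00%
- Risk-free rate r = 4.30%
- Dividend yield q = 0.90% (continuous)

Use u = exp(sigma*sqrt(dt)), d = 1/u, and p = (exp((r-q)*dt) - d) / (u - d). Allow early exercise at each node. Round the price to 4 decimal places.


Answer: Price = V(0,0) = 2.7420

Derivation:
dt = T/N = 0.500000
u = exp(sigma*sqrt(dt)) = 1.517695; d = 1/u = 0.658894
p = (exp((r-q)*dt) - d) / (u - d) = 0.417153
Discount per step: exp(-r*dt) = 0.978729
Stock lattice S(k, i) with i counting down-moves:
  k=0: S(0,0) = 9.3500
  k=1: S(1,0) = 14.1905; S(1,1) = 6.1607
  k=2: S(2,0) = 21.5368; S(2,1) = 9.3500; S(2,2) = 4.0592
  k=3: S(3,0) = 32.6863; S(3,1) = 14.1905; S(3,2) = 6.1607; S(3,3) = 2.6746
  k=4: S(4,0) = 49.6078; S(4,1) = 21.5368; S(4,2) = 9.3500; S(4,3) = 4.0592; S(4,4) = 1.7623
Terminal payoffs V(N, i) = max(S_T - K, 0):
  V(4,0) = 38.787813; V(4,1) = 10.716784; V(4,2) = 0.000000; V(4,3) = 0.000000; V(4,4) = 0.000000
Backward induction: V(k, i) = exp(-r*dt) * [p * V(k+1, i) + (1-p) * V(k+1, i+1)]; then take max(V_cont, immediate exercise) for American.
  V(3,0) = exp(-r*dt) * [p*38.787813 + (1-p)*10.716784] = 21.949667; exercise = 21.866278; V(3,0) = max -> 21.949667
  V(3,1) = exp(-r*dt) * [p*10.716784 + (1-p)*0.000000] = 4.375446; exercise = 3.370452; V(3,1) = max -> 4.375446
  V(3,2) = exp(-r*dt) * [p*0.000000 + (1-p)*0.000000] = 0.000000; exercise = 0.000000; V(3,2) = max -> 0.000000
  V(3,3) = exp(-r*dt) * [p*0.000000 + (1-p)*0.000000] = 0.000000; exercise = 0.000000; V(3,3) = max -> 0.000000
  V(2,0) = exp(-r*dt) * [p*21.949667 + (1-p)*4.375446] = 11.457578; exercise = 10.716784; V(2,0) = max -> 11.457578
  V(2,1) = exp(-r*dt) * [p*4.375446 + (1-p)*0.000000] = 1.786406; exercise = 0.000000; V(2,1) = max -> 1.786406
  V(2,2) = exp(-r*dt) * [p*0.000000 + (1-p)*0.000000] = 0.000000; exercise = 0.000000; V(2,2) = max -> 0.000000
  V(1,0) = exp(-r*dt) * [p*11.457578 + (1-p)*1.786406] = 5.696953; exercise = 3.370452; V(1,0) = max -> 5.696953
  V(1,1) = exp(-r*dt) * [p*1.786406 + (1-p)*0.000000] = 0.729354; exercise = 0.000000; V(1,1) = max -> 0.729354
  V(0,0) = exp(-r*dt) * [p*5.696953 + (1-p)*0.729354] = 2.742010; exercise = 0.000000; V(0,0) = max -> 2.742010


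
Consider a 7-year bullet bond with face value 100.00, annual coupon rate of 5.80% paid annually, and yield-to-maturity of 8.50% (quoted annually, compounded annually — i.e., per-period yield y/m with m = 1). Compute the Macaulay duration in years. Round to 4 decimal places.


Coupon per period c = face * coupon_rate / m = 5.800000
Periods per year m = 1; per-period yield y/m = 0.085000
Number of cashflows N = 7
Cashflows (t years, CF_t, discount factor 1/(1+y/m)^(m*t), PV):
  t = 1.0000: CF_t = 5.800000, DF = 0.921659, PV = 5.345622
  t = 2.0000: CF_t = 5.800000, DF = 0.849455, PV = 4.926841
  t = 3.0000: CF_t = 5.800000, DF = 0.782908, PV = 4.540867
  t = 4.0000: CF_t = 5.800000, DF = 0.721574, PV = 4.185131
  t = 5.0000: CF_t = 5.800000, DF = 0.665045, PV = 3.857263
  t = 6.0000: CF_t = 5.800000, DF = 0.612945, PV = 3.555082
  t = 7.0000: CF_t = 105.800000, DF = 0.564926, PV = 59.769208
Price P = sum_t PV_t = 86.180013
Macaulay numerator sum_t t * PV_t:
  t * PV_t at t = 1.0000: 5.345622
  t * PV_t at t = 2.0000: 9.853681
  t * PV_t at t = 3.0000: 13.622601
  t * PV_t at t = 4.0000: 16.740523
  t * PV_t at t = 5.0000: 19.286317
  t * PV_t at t = 6.0000: 21.330489
  t * PV_t at t = 7.0000: 418.384455
Macaulay duration D = (sum_t t * PV_t) / P = 504.563690 / 86.180013 = 5.854765

Answer: Macaulay duration = 5.8548 years


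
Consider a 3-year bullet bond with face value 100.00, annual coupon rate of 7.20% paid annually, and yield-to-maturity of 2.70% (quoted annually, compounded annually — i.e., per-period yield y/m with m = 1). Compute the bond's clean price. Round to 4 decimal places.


Coupon per period c = face * coupon_rate / m = 7.200000
Periods per year m = 1; per-period yield y/m = 0.027000
Number of cashflows N = 3
Cashflows (t years, CF_t, discount factor 1/(1+y/m)^(m*t), PV):
  t = 1.0000: CF_t = 7.200000, DF = 0.973710, PV = 7.010711
  t = 2.0000: CF_t = 7.200000, DF = 0.948111, PV = 6.826398
  t = 3.0000: CF_t = 107.200000, DF = 0.923185, PV = 98.965416
Price P = sum_t PV_t = 112.802525

Answer: Price = 112.8025


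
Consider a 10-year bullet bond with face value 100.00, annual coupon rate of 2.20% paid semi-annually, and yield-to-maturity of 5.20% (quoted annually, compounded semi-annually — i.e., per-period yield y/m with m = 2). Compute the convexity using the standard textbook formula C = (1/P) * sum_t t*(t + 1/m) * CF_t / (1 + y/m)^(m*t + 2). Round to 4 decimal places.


Answer: Convexity = 84.8129

Derivation:
Coupon per period c = face * coupon_rate / m = 1.100000
Periods per year m = 2; per-period yield y/m = 0.026000
Number of cashflows N = 20
Cashflows (t years, CF_t, discount factor 1/(1+y/m)^(m*t), PV):
  t = 0.5000: CF_t = 1.100000, DF = 0.974659, PV = 1.072125
  t = 1.0000: CF_t = 1.100000, DF = 0.949960, PV = 1.044956
  t = 1.5000: CF_t = 1.100000, DF = 0.925887, PV = 1.018476
  t = 2.0000: CF_t = 1.100000, DF = 0.902424, PV = 0.992666
  t = 2.5000: CF_t = 1.100000, DF = 0.879555, PV = 0.967511
  t = 3.0000: CF_t = 1.100000, DF = 0.857266, PV = 0.942993
  t = 3.5000: CF_t = 1.100000, DF = 0.835542, PV = 0.919097
  t = 4.0000: CF_t = 1.100000, DF = 0.814369, PV = 0.895806
  t = 4.5000: CF_t = 1.100000, DF = 0.793732, PV = 0.873105
  t = 5.0000: CF_t = 1.100000, DF = 0.773618, PV = 0.850979
  t = 5.5000: CF_t = 1.100000, DF = 0.754013, PV = 0.829415
  t = 6.0000: CF_t = 1.100000, DF = 0.734906, PV = 0.808396
  t = 6.5000: CF_t = 1.100000, DF = 0.716282, PV = 0.787911
  t = 7.0000: CF_t = 1.100000, DF = 0.698131, PV = 0.767944
  t = 7.5000: CF_t = 1.100000, DF = 0.680440, PV = 0.748484
  t = 8.0000: CF_t = 1.100000, DF = 0.663197, PV = 0.729516
  t = 8.5000: CF_t = 1.100000, DF = 0.646390, PV = 0.711029
  t = 9.0000: CF_t = 1.100000, DF = 0.630010, PV = 0.693011
  t = 9.5000: CF_t = 1.100000, DF = 0.614045, PV = 0.675449
  t = 10.0000: CF_t = 101.100000, DF = 0.598484, PV = 60.506766
Price P = sum_t PV_t = 76.835634
Convexity numerator sum_t t*(t + 1/m) * CF_t / (1+y/m)^(m*t + 2):
  t = 0.5000: term = 0.509238
  t = 1.0000: term = 1.488999
  t = 1.5000: term = 2.902533
  t = 2.0000: term = 4.714966
  t = 2.5000: term = 6.893225
  t = 3.0000: term = 9.405959
  t = 3.5000: term = 12.223469
  t = 4.0000: term = 15.317630
  t = 4.5000: term = 18.661830
  t = 5.0000: term = 22.230900
  t = 5.5000: term = 26.001053
  t = 6.0000: term = 29.949822
  t = 6.5000: term = 34.056003
  t = 7.0000: term = 38.299598
  t = 7.5000: term = 42.661763
  t = 8.0000: term = 47.124755
  t = 8.5000: term = 51.671880
  t = 9.0000: term = 56.287451
  t = 9.5000: term = 60.956737
  t = 10.0000: term = 6035.295204
Convexity = (1/P) * sum = 6516.653016 / 76.835634 = 84.812900


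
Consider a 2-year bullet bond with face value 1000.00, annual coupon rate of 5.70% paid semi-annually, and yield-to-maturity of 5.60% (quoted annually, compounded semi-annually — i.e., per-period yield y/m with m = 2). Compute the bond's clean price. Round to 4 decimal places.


Answer: Price = 1001.8675

Derivation:
Coupon per period c = face * coupon_rate / m = 28.500000
Periods per year m = 2; per-period yield y/m = 0.028000
Number of cashflows N = 4
Cashflows (t years, CF_t, discount factor 1/(1+y/m)^(m*t), PV):
  t = 0.5000: CF_t = 28.500000, DF = 0.972763, PV = 27.723735
  t = 1.0000: CF_t = 28.500000, DF = 0.946267, PV = 26.968614
  t = 1.5000: CF_t = 28.500000, DF = 0.920493, PV = 26.234061
  t = 2.0000: CF_t = 1028.500000, DF = 0.895422, PV = 920.941062
Price P = sum_t PV_t = 1001.867472


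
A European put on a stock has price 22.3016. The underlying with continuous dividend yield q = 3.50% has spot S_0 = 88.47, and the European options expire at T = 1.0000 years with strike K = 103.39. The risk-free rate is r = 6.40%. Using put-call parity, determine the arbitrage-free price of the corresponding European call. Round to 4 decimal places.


Put-call parity: C - P = S_0 * exp(-qT) - K * exp(-rT).
S_0 * exp(-qT) = 88.4700 * 0.96560542 = 85.42711118
K * exp(-rT) = 103.3900 * 0.93800500 = 96.98033690
C = P + S*exp(-qT) - K*exp(-rT)
C = 22.3016 + 85.42711118 - 96.98033690 = 10.7484

Answer: Call price = 10.7484


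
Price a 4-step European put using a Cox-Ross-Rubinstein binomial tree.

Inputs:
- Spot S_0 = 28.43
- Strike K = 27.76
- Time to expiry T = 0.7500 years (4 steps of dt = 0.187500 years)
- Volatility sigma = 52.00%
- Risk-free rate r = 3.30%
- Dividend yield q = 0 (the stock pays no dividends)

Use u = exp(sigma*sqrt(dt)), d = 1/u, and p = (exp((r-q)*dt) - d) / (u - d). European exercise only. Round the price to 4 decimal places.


Answer: Price = V(0,0) = 4.1147

Derivation:
dt = T/N = 0.187500
u = exp(sigma*sqrt(dt)) = 1.252531; d = 1/u = 0.798383
p = (exp((r-q)*dt) - d) / (u - d) = 0.457612
Discount per step: exp(-r*dt) = 0.993832
Stock lattice S(k, i) with i counting down-moves:
  k=0: S(0,0) = 28.4300
  k=1: S(1,0) = 35.6095; S(1,1) = 22.6980
  k=2: S(2,0) = 44.6020; S(2,1) = 28.4300; S(2,2) = 18.1217
  k=3: S(3,0) = 55.8654; S(3,1) = 35.6095; S(3,2) = 22.6980; S(3,3) = 14.4681
  k=4: S(4,0) = 69.9731; S(4,1) = 44.6020; S(4,2) = 28.4300; S(4,3) = 18.1217; S(4,4) = 11.5511
Terminal payoffs V(N, i) = max(K - S_T, 0):
  V(4,0) = 0.000000; V(4,1) = 0.000000; V(4,2) = 0.000000; V(4,3) = 9.638271; V(4,4) = 16.208925
Backward induction: V(k, i) = exp(-r*dt) * [p * V(k+1, i) + (1-p) * V(k+1, i+1)].
  V(3,0) = exp(-r*dt) * [p*0.000000 + (1-p)*0.000000] = 0.000000
  V(3,1) = exp(-r*dt) * [p*0.000000 + (1-p)*0.000000] = 0.000000
  V(3,2) = exp(-r*dt) * [p*0.000000 + (1-p)*9.638271] = 5.195440
  V(3,3) = exp(-r*dt) * [p*9.638271 + (1-p)*16.208925] = 13.120681
  V(2,0) = exp(-r*dt) * [p*0.000000 + (1-p)*0.000000] = 0.000000
  V(2,1) = exp(-r*dt) * [p*0.000000 + (1-p)*5.195440] = 2.800564
  V(2,2) = exp(-r*dt) * [p*5.195440 + (1-p)*13.120681] = 9.435436
  V(1,0) = exp(-r*dt) * [p*0.000000 + (1-p)*2.800564] = 1.509624
  V(1,1) = exp(-r*dt) * [p*2.800564 + (1-p)*9.435436] = 6.359768
  V(0,0) = exp(-r*dt) * [p*1.509624 + (1-p)*6.359768] = 4.114747


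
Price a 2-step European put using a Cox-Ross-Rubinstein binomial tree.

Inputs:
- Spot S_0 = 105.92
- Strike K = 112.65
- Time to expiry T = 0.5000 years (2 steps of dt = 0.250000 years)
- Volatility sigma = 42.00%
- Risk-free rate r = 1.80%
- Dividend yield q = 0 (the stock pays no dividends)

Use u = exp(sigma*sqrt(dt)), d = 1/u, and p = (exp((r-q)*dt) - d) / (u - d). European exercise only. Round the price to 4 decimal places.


dt = T/N = 0.250000
u = exp(sigma*sqrt(dt)) = 1.233678; d = 1/u = 0.810584
p = (exp((r-q)*dt) - d) / (u - d) = 0.458352
Discount per step: exp(-r*dt) = 0.995510
Stock lattice S(k, i) with i counting down-moves:
  k=0: S(0,0) = 105.9200
  k=1: S(1,0) = 130.6712; S(1,1) = 85.8571
  k=2: S(2,0) = 161.2062; S(2,1) = 105.9200; S(2,2) = 69.5944
Terminal payoffs V(N, i) = max(K - S_T, 0):
  V(2,0) = 0.000000; V(2,1) = 6.730000; V(2,2) = 43.055601
Backward induction: V(k, i) = exp(-r*dt) * [p * V(k+1, i) + (1-p) * V(k+1, i+1)].
  V(1,0) = exp(-r*dt) * [p*0.000000 + (1-p)*6.730000] = 3.628924
  V(1,1) = exp(-r*dt) * [p*6.730000 + (1-p)*43.055601] = 26.287131
  V(0,0) = exp(-r*dt) * [p*3.628924 + (1-p)*26.287131] = 15.830300

Answer: Price = V(0,0) = 15.8303


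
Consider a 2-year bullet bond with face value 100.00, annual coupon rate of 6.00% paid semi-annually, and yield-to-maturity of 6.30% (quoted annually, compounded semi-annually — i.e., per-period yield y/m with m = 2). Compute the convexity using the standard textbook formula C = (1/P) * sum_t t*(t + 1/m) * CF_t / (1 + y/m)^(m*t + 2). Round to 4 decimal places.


Answer: Convexity = 4.4307

Derivation:
Coupon per period c = face * coupon_rate / m = 3.000000
Periods per year m = 2; per-period yield y/m = 0.031500
Number of cashflows N = 4
Cashflows (t years, CF_t, discount factor 1/(1+y/m)^(m*t), PV):
  t = 0.5000: CF_t = 3.000000, DF = 0.969462, PV = 2.908386
  t = 1.0000: CF_t = 3.000000, DF = 0.939856, PV = 2.819569
  t = 1.5000: CF_t = 3.000000, DF = 0.911155, PV = 2.733465
  t = 2.0000: CF_t = 103.000000, DF = 0.883330, PV = 90.983009
Price P = sum_t PV_t = 99.444429
Convexity numerator sum_t t*(t + 1/m) * CF_t / (1+y/m)^(m*t + 2):
  t = 0.5000: term = 1.366733
  t = 1.0000: term = 3.974986
  t = 1.5000: term = 7.707195
  t = 2.0000: term = 427.554848
Convexity = (1/P) * sum = 440.603761 / 99.444429 = 4.430653


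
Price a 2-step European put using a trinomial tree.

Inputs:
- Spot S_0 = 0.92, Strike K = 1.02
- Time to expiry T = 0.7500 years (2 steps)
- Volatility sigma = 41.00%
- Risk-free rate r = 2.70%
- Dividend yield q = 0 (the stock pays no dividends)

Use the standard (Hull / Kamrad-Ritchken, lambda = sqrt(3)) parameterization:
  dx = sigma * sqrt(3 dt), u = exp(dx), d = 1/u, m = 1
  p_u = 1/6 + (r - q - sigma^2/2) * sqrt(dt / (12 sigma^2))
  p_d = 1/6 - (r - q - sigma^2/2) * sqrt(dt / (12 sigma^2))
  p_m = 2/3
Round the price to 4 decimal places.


Answer: Price = V(0,0) = 0.1777

Derivation:
dt = T/N = 0.375000; dx = sigma*sqrt(3*dt) = 0.434871
u = exp(dx) = 1.544763; d = 1/u = 0.647348
p_u = 0.142069, p_m = 0.666667, p_d = 0.191264
Discount per step: exp(-r*dt) = 0.989926
Stock lattice S(k, j) with j the centered position index:
  k=0: S(0,+0) = 0.9200
  k=1: S(1,-1) = 0.5956; S(1,+0) = 0.9200; S(1,+1) = 1.4212
  k=2: S(2,-2) = 0.3855; S(2,-1) = 0.5956; S(2,+0) = 0.9200; S(2,+1) = 1.4212; S(2,+2) = 2.1954
Terminal payoffs V(N, j) = max(K - S_T, 0):
  V(2,-2) = 0.634465; V(2,-1) = 0.424439; V(2,+0) = 0.100000; V(2,+1) = 0.000000; V(2,+2) = 0.000000
Backward induction: V(k, j) = exp(-r*dt) * [p_u * V(k+1, j+1) + p_m * V(k+1, j) + p_d * V(k+1, j-1)]
  V(1,-1) = exp(-r*dt) * [p_u*0.100000 + p_m*0.424439 + p_d*0.634465] = 0.414301
  V(1,+0) = exp(-r*dt) * [p_u*0.000000 + p_m*0.100000 + p_d*0.424439] = 0.146357
  V(1,+1) = exp(-r*dt) * [p_u*0.000000 + p_m*0.000000 + p_d*0.100000] = 0.018934
  V(0,+0) = exp(-r*dt) * [p_u*0.018934 + p_m*0.146357 + p_d*0.414301] = 0.177694


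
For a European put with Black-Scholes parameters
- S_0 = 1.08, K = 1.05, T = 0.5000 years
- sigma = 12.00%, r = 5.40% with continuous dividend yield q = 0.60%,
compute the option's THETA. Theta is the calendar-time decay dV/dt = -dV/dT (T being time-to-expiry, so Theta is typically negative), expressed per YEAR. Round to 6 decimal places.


Answer: Theta = -0.015372

Derivation:
d1 = 0.6572660883; d2 = 0.5724132745
phi(d1) = 0.3214420859; exp(-qT) = 0.9970044955; exp(-rT) = 0.9733612415
Theta = -S*exp(-qT)*phi(d1)*sigma/(2*sqrt(T)) + r*K*exp(-rT)*N(-d2) - q*S*exp(-qT)*N(-d1)
N(-d1) = 0.2555049188; N(-d2) = 0.2835210124; sqrt(T) = 0.7071067812
Term 1 = -1.0800 * 0.9970044955 * 0.3214420859 * 0.1200 / (2 * 0.7071067812) = -0.0293690472
Term 2 = 0.0540 * 1.0500 * 0.9733612415 * 0.2835210124 = 0.0156474063
Term 3 = -0.0060 * 1.0800 * 0.9970044955 * 0.2555049188 = -0.0016507123
Theta = -0.0293690472 + (0.0156474063) + (-0.0016507123) = -0.015372


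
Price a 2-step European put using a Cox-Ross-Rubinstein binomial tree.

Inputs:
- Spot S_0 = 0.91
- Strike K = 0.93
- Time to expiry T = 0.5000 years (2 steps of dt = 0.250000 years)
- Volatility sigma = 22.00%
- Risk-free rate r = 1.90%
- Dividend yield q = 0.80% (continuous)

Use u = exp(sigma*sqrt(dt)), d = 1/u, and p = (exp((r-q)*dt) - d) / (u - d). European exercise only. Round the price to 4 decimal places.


Answer: Price = V(0,0) = 0.0624

Derivation:
dt = T/N = 0.250000
u = exp(sigma*sqrt(dt)) = 1.116278; d = 1/u = 0.895834
p = (exp((r-q)*dt) - d) / (u - d) = 0.485020
Discount per step: exp(-r*dt) = 0.995261
Stock lattice S(k, i) with i counting down-moves:
  k=0: S(0,0) = 0.9100
  k=1: S(1,0) = 1.0158; S(1,1) = 0.8152
  k=2: S(2,0) = 1.1339; S(2,1) = 0.9100; S(2,2) = 0.7303
Terminal payoffs V(N, i) = max(K - S_T, 0):
  V(2,0) = 0.000000; V(2,1) = 0.020000; V(2,2) = 0.199708
Backward induction: V(k, i) = exp(-r*dt) * [p * V(k+1, i) + (1-p) * V(k+1, i+1)].
  V(1,0) = exp(-r*dt) * [p*0.000000 + (1-p)*0.020000] = 0.010251
  V(1,1) = exp(-r*dt) * [p*0.020000 + (1-p)*0.199708] = 0.112013
  V(0,0) = exp(-r*dt) * [p*0.010251 + (1-p)*0.112013] = 0.062359


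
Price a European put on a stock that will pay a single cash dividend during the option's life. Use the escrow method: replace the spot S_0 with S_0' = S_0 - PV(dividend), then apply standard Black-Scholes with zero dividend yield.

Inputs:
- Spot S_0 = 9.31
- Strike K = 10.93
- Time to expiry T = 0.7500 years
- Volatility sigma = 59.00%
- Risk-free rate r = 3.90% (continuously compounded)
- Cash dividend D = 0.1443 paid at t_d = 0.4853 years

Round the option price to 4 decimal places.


Answer: Price = 2.7974

Derivation:
PV(D) = D * exp(-r * t_d) = 0.1443 * 0.98125129 = 0.14159456
S_0' = S_0 - PV(D) = 9.3100 - 0.14159456 = 9.16840544
d1 = (ln(S_0'/K) + (r + sigma^2/2)*T) / (sigma*sqrt(T)) = -0.03123645
d2 = d1 - sigma*sqrt(T) = -0.54219144
exp(-rT) = 0.97117364
N(-d1) = 0.51245951; N(-d2) = 0.70615668
P = K * exp(-rT) * N(-d2) - S_0' * N(-d1) = 10.9300 * 0.97117364 * 0.70615668 - 9.16840544 * 0.51245951 = 2.7974


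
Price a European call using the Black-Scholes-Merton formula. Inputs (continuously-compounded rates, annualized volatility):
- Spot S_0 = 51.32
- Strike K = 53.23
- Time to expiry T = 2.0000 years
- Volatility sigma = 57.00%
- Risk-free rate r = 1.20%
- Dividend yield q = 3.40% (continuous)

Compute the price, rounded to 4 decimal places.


d1 = (ln(S/K) + (r - q + 0.5*sigma^2) * T) / (sigma * sqrt(T)) = 0.30313592
d2 = d1 - sigma * sqrt(T) = -0.50296581
exp(-rT) = 0.97628571; exp(-qT) = 0.93426047
C = S_0 * exp(-qT) * N(d1) - K * exp(-rT) * N(d2)
N(d1) = 0.61910686; N(d2) = 0.30749416
C = 51.3200 * 0.93426047 * 0.61910686 - 53.2300 * 0.97628571 * 0.30749416 = 13.7041

Answer: Price = 13.7041


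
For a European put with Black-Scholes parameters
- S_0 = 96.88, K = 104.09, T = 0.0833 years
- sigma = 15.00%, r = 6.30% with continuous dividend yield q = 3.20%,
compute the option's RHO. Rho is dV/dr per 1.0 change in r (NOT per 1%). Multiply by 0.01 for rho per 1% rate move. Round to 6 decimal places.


Answer: Rho = -8.171560

Derivation:
d1 = -1.5767907444; d2 = -1.6200833535
phi(d1) = 0.1150862929; exp(-qT) = 0.9973379496; exp(-rT) = 0.9947658462
N(-d2) = 0.9473928136
Rho = -K*T*exp(-rT)*N(-d2) = -104.0900 * 0.0833 * 0.9947658462 * 0.9473928136 = -8.171560


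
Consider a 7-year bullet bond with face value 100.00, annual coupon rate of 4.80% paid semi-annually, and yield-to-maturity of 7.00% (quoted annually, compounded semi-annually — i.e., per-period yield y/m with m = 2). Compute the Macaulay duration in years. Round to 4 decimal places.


Answer: Macaulay duration = 5.9490 years

Derivation:
Coupon per period c = face * coupon_rate / m = 2.400000
Periods per year m = 2; per-period yield y/m = 0.035000
Number of cashflows N = 14
Cashflows (t years, CF_t, discount factor 1/(1+y/m)^(m*t), PV):
  t = 0.5000: CF_t = 2.400000, DF = 0.966184, PV = 2.318841
  t = 1.0000: CF_t = 2.400000, DF = 0.933511, PV = 2.240426
  t = 1.5000: CF_t = 2.400000, DF = 0.901943, PV = 2.164662
  t = 2.0000: CF_t = 2.400000, DF = 0.871442, PV = 2.091461
  t = 2.5000: CF_t = 2.400000, DF = 0.841973, PV = 2.020736
  t = 3.0000: CF_t = 2.400000, DF = 0.813501, PV = 1.952402
  t = 3.5000: CF_t = 2.400000, DF = 0.785991, PV = 1.886378
  t = 4.0000: CF_t = 2.400000, DF = 0.759412, PV = 1.822588
  t = 4.5000: CF_t = 2.400000, DF = 0.733731, PV = 1.760954
  t = 5.0000: CF_t = 2.400000, DF = 0.708919, PV = 1.701405
  t = 5.5000: CF_t = 2.400000, DF = 0.684946, PV = 1.643870
  t = 6.0000: CF_t = 2.400000, DF = 0.661783, PV = 1.588280
  t = 6.5000: CF_t = 2.400000, DF = 0.639404, PV = 1.534570
  t = 7.0000: CF_t = 102.400000, DF = 0.617782, PV = 63.260855
Price P = sum_t PV_t = 87.987428
Macaulay numerator sum_t t * PV_t:
  t * PV_t at t = 0.5000: 1.159420
  t * PV_t at t = 1.0000: 2.240426
  t * PV_t at t = 1.5000: 3.246994
  t * PV_t at t = 2.0000: 4.182923
  t * PV_t at t = 2.5000: 5.051839
  t * PV_t at t = 3.0000: 5.857205
  t * PV_t at t = 3.5000: 6.602324
  t * PV_t at t = 4.0000: 7.290351
  t * PV_t at t = 4.5000: 7.924294
  t * PV_t at t = 5.0000: 8.507026
  t * PV_t at t = 5.5000: 9.041283
  t * PV_t at t = 6.0000: 9.529679
  t * PV_t at t = 6.5000: 9.974705
  t * PV_t at t = 7.0000: 442.825987
Macaulay duration D = (sum_t t * PV_t) / P = 523.434456 / 87.987428 = 5.948969


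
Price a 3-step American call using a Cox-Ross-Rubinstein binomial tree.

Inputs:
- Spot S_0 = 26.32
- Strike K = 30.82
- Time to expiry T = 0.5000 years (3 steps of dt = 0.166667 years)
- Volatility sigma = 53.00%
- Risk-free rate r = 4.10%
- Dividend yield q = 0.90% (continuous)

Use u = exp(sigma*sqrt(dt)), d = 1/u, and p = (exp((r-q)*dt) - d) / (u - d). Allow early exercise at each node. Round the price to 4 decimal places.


Answer: Price = V(0,0) = 2.4663

Derivation:
dt = T/N = 0.166667
u = exp(sigma*sqrt(dt)) = 1.241564; d = 1/u = 0.805436
p = (exp((r-q)*dt) - d) / (u - d) = 0.458379
Discount per step: exp(-r*dt) = 0.993190
Stock lattice S(k, i) with i counting down-moves:
  k=0: S(0,0) = 26.3200
  k=1: S(1,0) = 32.6780; S(1,1) = 21.1991
  k=2: S(2,0) = 40.5718; S(2,1) = 26.3200; S(2,2) = 17.0745
  k=3: S(3,0) = 50.3724; S(3,1) = 32.6780; S(3,2) = 21.1991; S(3,3) = 13.7524
Terminal payoffs V(N, i) = max(S_T - K, 0):
  V(3,0) = 19.552424; V(3,1) = 1.857955; V(3,2) = 0.000000; V(3,3) = 0.000000
Backward induction: V(k, i) = exp(-r*dt) * [p * V(k+1, i) + (1-p) * V(k+1, i+1)]; then take max(V_cont, immediate exercise) for American.
  V(2,0) = exp(-r*dt) * [p*19.552424 + (1-p)*1.857955] = 9.900835; exercise = 9.751761; V(2,0) = max -> 9.900835
  V(2,1) = exp(-r*dt) * [p*1.857955 + (1-p)*0.000000] = 0.845847; exercise = 0.000000; V(2,1) = max -> 0.845847
  V(2,2) = exp(-r*dt) * [p*0.000000 + (1-p)*0.000000] = 0.000000; exercise = 0.000000; V(2,2) = max -> 0.000000
  V(1,0) = exp(-r*dt) * [p*9.900835 + (1-p)*0.845847] = 4.962434; exercise = 1.857955; V(1,0) = max -> 4.962434
  V(1,1) = exp(-r*dt) * [p*0.845847 + (1-p)*0.000000] = 0.385078; exercise = 0.000000; V(1,1) = max -> 0.385078
  V(0,0) = exp(-r*dt) * [p*4.962434 + (1-p)*0.385078] = 2.466329; exercise = 0.000000; V(0,0) = max -> 2.466329


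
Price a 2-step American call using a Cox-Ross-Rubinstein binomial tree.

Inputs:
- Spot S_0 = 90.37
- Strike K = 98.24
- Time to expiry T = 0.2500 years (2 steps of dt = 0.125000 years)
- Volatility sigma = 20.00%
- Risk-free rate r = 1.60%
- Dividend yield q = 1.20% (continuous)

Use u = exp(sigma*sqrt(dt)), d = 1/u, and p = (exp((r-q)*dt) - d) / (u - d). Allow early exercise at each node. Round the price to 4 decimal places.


Answer: Price = V(0,0) = 1.3774

Derivation:
dt = T/N = 0.125000
u = exp(sigma*sqrt(dt)) = 1.073271; d = 1/u = 0.931731
p = (exp((r-q)*dt) - d) / (u - d) = 0.485863
Discount per step: exp(-r*dt) = 0.998002
Stock lattice S(k, i) with i counting down-moves:
  k=0: S(0,0) = 90.3700
  k=1: S(1,0) = 96.9915; S(1,1) = 84.2006
  k=2: S(2,0) = 104.0981; S(2,1) = 90.3700; S(2,2) = 78.4523
Terminal payoffs V(N, i) = max(S_T - K, 0):
  V(2,0) = 5.858099; V(2,1) = 0.000000; V(2,2) = 0.000000
Backward induction: V(k, i) = exp(-r*dt) * [p * V(k+1, i) + (1-p) * V(k+1, i+1)]; then take max(V_cont, immediate exercise) for American.
  V(1,0) = exp(-r*dt) * [p*5.858099 + (1-p)*0.000000] = 2.840548; exercise = 0.000000; V(1,0) = max -> 2.840548
  V(1,1) = exp(-r*dt) * [p*0.000000 + (1-p)*0.000000] = 0.000000; exercise = 0.000000; V(1,1) = max -> 0.000000
  V(0,0) = exp(-r*dt) * [p*2.840548 + (1-p)*0.000000] = 1.377360; exercise = 0.000000; V(0,0) = max -> 1.377360


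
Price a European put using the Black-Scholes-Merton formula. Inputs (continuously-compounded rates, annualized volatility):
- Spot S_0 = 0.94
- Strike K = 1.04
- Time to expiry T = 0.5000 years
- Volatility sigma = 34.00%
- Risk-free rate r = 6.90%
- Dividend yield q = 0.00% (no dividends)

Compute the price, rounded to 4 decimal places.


d1 = (ln(S/K) + (r - q + 0.5*sigma^2) * T) / (sigma * sqrt(T)) = -0.15679518
d2 = d1 - sigma * sqrt(T) = -0.39721148
exp(-rT) = 0.96608834; exp(-qT) = 1.00000000
P = K * exp(-rT) * N(-d2) - S_0 * exp(-qT) * N(-d1)
N(-d1) = 0.56229686; N(-d2) = 0.65439424
P = 1.0400 * 0.96608834 * 0.65439424 - 0.9400 * 1.00000000 * 0.56229686 = 0.1289

Answer: Price = 0.1289


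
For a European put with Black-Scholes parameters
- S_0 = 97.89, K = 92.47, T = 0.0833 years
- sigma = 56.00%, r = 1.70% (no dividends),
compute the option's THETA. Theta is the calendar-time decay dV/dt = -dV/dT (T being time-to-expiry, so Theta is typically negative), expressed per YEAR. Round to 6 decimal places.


d1 = 0.4419943968; d2 = 0.2803686562
phi(d1) = 0.3618165163; exp(-qT) = 1.0000000000; exp(-rT) = 0.9985849022
Theta = -S*exp(-qT)*phi(d1)*sigma/(2*sqrt(T)) + r*K*exp(-rT)*N(-d2) - q*S*exp(-qT)*N(-d1)
N(-d1) = 0.3292466303; N(-d2) = 0.3895973409; sqrt(T) = 0.2886173938
Term 1 = -97.8900 * 1.0000000000 * 0.3618165163 * 0.5600 / (2 * 0.2886173938) = -34.3607193177
Term 2 = 0.0170 * 92.4700 * 0.9985849022 * 0.3895973409 = 0.6115764570
Term 3 = 0 (no dividend yield, q = 0)
Theta = -34.3607193177 + (0.6115764570) + (0.0000000000) = -33.749143

Answer: Theta = -33.749143


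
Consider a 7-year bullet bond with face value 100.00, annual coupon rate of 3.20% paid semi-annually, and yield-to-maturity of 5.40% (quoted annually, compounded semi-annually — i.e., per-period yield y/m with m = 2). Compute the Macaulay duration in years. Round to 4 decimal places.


Answer: Macaulay duration = 6.2677 years

Derivation:
Coupon per period c = face * coupon_rate / m = 1.600000
Periods per year m = 2; per-period yield y/m = 0.027000
Number of cashflows N = 14
Cashflows (t years, CF_t, discount factor 1/(1+y/m)^(m*t), PV):
  t = 0.5000: CF_t = 1.600000, DF = 0.973710, PV = 1.557936
  t = 1.0000: CF_t = 1.600000, DF = 0.948111, PV = 1.516977
  t = 1.5000: CF_t = 1.600000, DF = 0.923185, PV = 1.477096
  t = 2.0000: CF_t = 1.600000, DF = 0.898914, PV = 1.438263
  t = 2.5000: CF_t = 1.600000, DF = 0.875282, PV = 1.400451
  t = 3.0000: CF_t = 1.600000, DF = 0.852270, PV = 1.363632
  t = 3.5000: CF_t = 1.600000, DF = 0.829864, PV = 1.327782
  t = 4.0000: CF_t = 1.600000, DF = 0.808047, PV = 1.292875
  t = 4.5000: CF_t = 1.600000, DF = 0.786803, PV = 1.258885
  t = 5.0000: CF_t = 1.600000, DF = 0.766118, PV = 1.225789
  t = 5.5000: CF_t = 1.600000, DF = 0.745976, PV = 1.193562
  t = 6.0000: CF_t = 1.600000, DF = 0.726365, PV = 1.162183
  t = 6.5000: CF_t = 1.600000, DF = 0.707268, PV = 1.131629
  t = 7.0000: CF_t = 101.600000, DF = 0.688674, PV = 69.969295
Price P = sum_t PV_t = 87.316355
Macaulay numerator sum_t t * PV_t:
  t * PV_t at t = 0.5000: 0.778968
  t * PV_t at t = 1.0000: 1.516977
  t * PV_t at t = 1.5000: 2.215644
  t * PV_t at t = 2.0000: 2.876525
  t * PV_t at t = 2.5000: 3.501126
  t * PV_t at t = 3.0000: 4.090897
  t * PV_t at t = 3.5000: 4.647238
  t * PV_t at t = 4.0000: 5.171499
  t * PV_t at t = 4.5000: 5.664982
  t * PV_t at t = 5.0000: 6.128943
  t * PV_t at t = 5.5000: 6.564593
  t * PV_t at t = 6.0000: 6.973100
  t * PV_t at t = 6.5000: 7.355591
  t * PV_t at t = 7.0000: 489.785064
Macaulay duration D = (sum_t t * PV_t) / P = 547.271147 / 87.316355 = 6.267682


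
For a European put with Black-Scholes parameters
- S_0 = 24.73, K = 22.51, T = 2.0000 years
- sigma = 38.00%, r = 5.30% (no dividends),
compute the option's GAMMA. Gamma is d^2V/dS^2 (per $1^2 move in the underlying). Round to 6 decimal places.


Answer: Gamma = 0.024444

Derivation:
d1 = 0.6409689005; d2 = 0.1035677468
phi(d1) = 0.3248606042; exp(-qT) = 1.0000000000; exp(-rT) = 0.8994246481
Gamma = exp(-qT) * phi(d1) / (S * sigma * sqrt(T)) = 1.0000000000 * 0.3248606042 / (24.7300 * 0.3800 * 1.4142135624) = 0.024444


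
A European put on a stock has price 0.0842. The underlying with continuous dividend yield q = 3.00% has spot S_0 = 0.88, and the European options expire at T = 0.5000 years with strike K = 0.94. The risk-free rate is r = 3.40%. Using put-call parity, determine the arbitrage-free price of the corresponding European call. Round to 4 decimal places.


Put-call parity: C - P = S_0 * exp(-qT) - K * exp(-rT).
S_0 * exp(-qT) = 0.8800 * 0.98511194 = 0.86689851
K * exp(-rT) = 0.9400 * 0.98314368 = 0.92415506
C = P + S*exp(-qT) - K*exp(-rT)
C = 0.0842 + 0.86689851 - 0.92415506 = 0.0269

Answer: Call price = 0.0269


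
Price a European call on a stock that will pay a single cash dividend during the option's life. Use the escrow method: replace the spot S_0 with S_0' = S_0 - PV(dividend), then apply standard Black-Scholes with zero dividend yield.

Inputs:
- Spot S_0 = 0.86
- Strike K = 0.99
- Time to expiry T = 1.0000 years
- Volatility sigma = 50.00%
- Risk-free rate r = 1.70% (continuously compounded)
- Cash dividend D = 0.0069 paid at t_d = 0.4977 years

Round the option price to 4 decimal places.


PV(D) = D * exp(-r * t_d) = 0.0069 * 0.99157479 = 0.00684187
S_0' = S_0 - PV(D) = 0.8600 - 0.00684187 = 0.85315813
d1 = (ln(S_0'/K) + (r + sigma^2/2)*T) / (sigma*sqrt(T)) = -0.01352005
d2 = d1 - sigma*sqrt(T) = -0.51352005
exp(-rT) = 0.98314368
N(d1) = 0.49460644; N(d2) = 0.30379379
C = S_0' * N(d1) - K * exp(-rT) * N(d2) = 0.85315813 * 0.49460644 - 0.9900 * 0.98314368 * 0.30379379 = 0.1263

Answer: Price = 0.1263


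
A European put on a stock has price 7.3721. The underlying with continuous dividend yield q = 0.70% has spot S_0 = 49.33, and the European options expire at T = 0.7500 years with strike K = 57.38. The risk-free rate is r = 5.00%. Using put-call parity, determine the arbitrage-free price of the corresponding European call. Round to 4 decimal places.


Answer: Call price = 1.1757

Derivation:
Put-call parity: C - P = S_0 * exp(-qT) - K * exp(-rT).
S_0 * exp(-qT) = 49.3300 * 0.99476376 = 49.07169614
K * exp(-rT) = 57.3800 * 0.96319442 = 55.26809569
C = P + S*exp(-qT) - K*exp(-rT)
C = 7.3721 + 49.07169614 - 55.26809569 = 1.1757


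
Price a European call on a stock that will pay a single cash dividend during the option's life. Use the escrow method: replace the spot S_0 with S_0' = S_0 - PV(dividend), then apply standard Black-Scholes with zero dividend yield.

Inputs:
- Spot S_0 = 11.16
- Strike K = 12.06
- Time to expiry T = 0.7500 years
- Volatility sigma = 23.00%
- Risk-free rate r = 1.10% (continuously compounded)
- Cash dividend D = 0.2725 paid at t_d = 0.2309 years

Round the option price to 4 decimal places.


Answer: Price = 0.4686

Derivation:
PV(D) = D * exp(-r * t_d) = 0.2725 * 0.99746332 = 0.27180876
S_0' = S_0 - PV(D) = 11.1600 - 0.27180876 = 10.88819124
d1 = (ln(S_0'/K) + (r + sigma^2/2)*T) / (sigma*sqrt(T)) = -0.37215427
d2 = d1 - sigma*sqrt(T) = -0.57134011
exp(-rT) = 0.99178394
N(d1) = 0.35488900; N(d2) = 0.28388456
C = S_0' * N(d1) - K * exp(-rT) * N(d2) = 10.88819124 * 0.35488900 - 12.0600 * 0.99178394 * 0.28388456 = 0.4686


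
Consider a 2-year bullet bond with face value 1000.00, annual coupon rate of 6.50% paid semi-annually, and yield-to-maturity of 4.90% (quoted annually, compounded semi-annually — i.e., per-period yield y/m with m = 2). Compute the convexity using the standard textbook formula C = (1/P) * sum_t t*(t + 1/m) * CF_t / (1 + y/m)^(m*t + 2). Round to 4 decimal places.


Answer: Convexity = 4.4756

Derivation:
Coupon per period c = face * coupon_rate / m = 32.500000
Periods per year m = 2; per-period yield y/m = 0.024500
Number of cashflows N = 4
Cashflows (t years, CF_t, discount factor 1/(1+y/m)^(m*t), PV):
  t = 0.5000: CF_t = 32.500000, DF = 0.976086, PV = 31.722792
  t = 1.0000: CF_t = 32.500000, DF = 0.952744, PV = 30.964169
  t = 1.5000: CF_t = 32.500000, DF = 0.929960, PV = 30.223689
  t = 2.0000: CF_t = 1032.500000, DF = 0.907721, PV = 937.221428
Price P = sum_t PV_t = 1030.132078
Convexity numerator sum_t t*(t + 1/m) * CF_t / (1+y/m)^(m*t + 2):
  t = 0.5000: term = 15.111845
  t = 1.0000: term = 44.251375
  t = 1.5000: term = 86.386286
  t = 2.0000: term = 4464.658940
Convexity = (1/P) * sum = 4610.408445 / 1030.132078 = 4.475551


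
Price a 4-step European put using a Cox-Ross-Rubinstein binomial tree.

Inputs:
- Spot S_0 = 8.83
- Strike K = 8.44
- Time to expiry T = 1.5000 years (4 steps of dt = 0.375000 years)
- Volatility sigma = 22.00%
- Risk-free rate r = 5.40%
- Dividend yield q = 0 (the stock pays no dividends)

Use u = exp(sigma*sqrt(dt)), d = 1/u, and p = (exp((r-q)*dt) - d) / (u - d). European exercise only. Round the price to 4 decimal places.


Answer: Price = V(0,0) = 0.4590

Derivation:
dt = T/N = 0.375000
u = exp(sigma*sqrt(dt)) = 1.144219; d = 1/u = 0.873959
p = (exp((r-q)*dt) - d) / (u - d) = 0.542062
Discount per step: exp(-r*dt) = 0.979954
Stock lattice S(k, i) with i counting down-moves:
  k=0: S(0,0) = 8.8300
  k=1: S(1,0) = 10.1035; S(1,1) = 7.7171
  k=2: S(2,0) = 11.5606; S(2,1) = 8.8300; S(2,2) = 6.7444
  k=3: S(3,0) = 13.2278; S(3,1) = 10.1035; S(3,2) = 7.7171; S(3,3) = 5.8943
  k=4: S(4,0) = 15.1355; S(4,1) = 11.5606; S(4,2) = 8.8300; S(4,3) = 6.7444; S(4,4) = 5.1514
Terminal payoffs V(N, i) = max(K - S_T, 0):
  V(4,0) = 0.000000; V(4,1) = 0.000000; V(4,2) = 0.000000; V(4,3) = 1.695609; V(4,4) = 3.288606
Backward induction: V(k, i) = exp(-r*dt) * [p * V(k+1, i) + (1-p) * V(k+1, i+1)].
  V(3,0) = exp(-r*dt) * [p*0.000000 + (1-p)*0.000000] = 0.000000
  V(3,1) = exp(-r*dt) * [p*0.000000 + (1-p)*0.000000] = 0.000000
  V(3,2) = exp(-r*dt) * [p*0.000000 + (1-p)*1.695609] = 0.760918
  V(3,3) = exp(-r*dt) * [p*1.695609 + (1-p)*3.288606] = 2.376489
  V(2,0) = exp(-r*dt) * [p*0.000000 + (1-p)*0.000000] = 0.000000
  V(2,1) = exp(-r*dt) * [p*0.000000 + (1-p)*0.760918] = 0.341468
  V(2,2) = exp(-r*dt) * [p*0.760918 + (1-p)*2.376489] = 1.470665
  V(1,0) = exp(-r*dt) * [p*0.000000 + (1-p)*0.341468] = 0.153236
  V(1,1) = exp(-r*dt) * [p*0.341468 + (1-p)*1.470665] = 0.841359
  V(0,0) = exp(-r*dt) * [p*0.153236 + (1-p)*0.841359] = 0.458965


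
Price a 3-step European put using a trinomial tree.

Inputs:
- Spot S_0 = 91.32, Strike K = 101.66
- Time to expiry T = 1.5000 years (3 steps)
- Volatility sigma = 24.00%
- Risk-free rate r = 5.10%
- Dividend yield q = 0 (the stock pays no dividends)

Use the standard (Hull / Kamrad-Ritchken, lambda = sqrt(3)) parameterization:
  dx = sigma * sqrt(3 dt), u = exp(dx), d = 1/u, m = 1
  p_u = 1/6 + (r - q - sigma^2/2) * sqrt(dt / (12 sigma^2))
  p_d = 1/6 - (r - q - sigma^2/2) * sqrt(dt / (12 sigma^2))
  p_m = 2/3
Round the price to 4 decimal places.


dt = T/N = 0.500000; dx = sigma*sqrt(3*dt) = 0.293939
u = exp(dx) = 1.341702; d = 1/u = 0.745322
p_u = 0.185548, p_m = 0.666667, p_d = 0.147785
Discount per step: exp(-r*dt) = 0.974822
Stock lattice S(k, j) with j the centered position index:
  k=0: S(0,+0) = 91.3200
  k=1: S(1,-1) = 68.0628; S(1,+0) = 91.3200; S(1,+1) = 122.5242
  k=2: S(2,-2) = 50.7287; S(2,-1) = 68.0628; S(2,+0) = 91.3200; S(2,+1) = 122.5242; S(2,+2) = 164.3909
  k=3: S(3,-3) = 37.8092; S(3,-2) = 50.7287; S(3,-1) = 68.0628; S(3,+0) = 91.3200; S(3,+1) = 122.5242; S(3,+2) = 164.3909; S(3,+3) = 220.5636
Terminal payoffs V(N, j) = max(K - S_T, 0):
  V(3,-3) = 63.850760; V(3,-2) = 50.931277; V(3,-1) = 33.597183; V(3,+0) = 10.340000; V(3,+1) = 0.000000; V(3,+2) = 0.000000; V(3,+3) = 0.000000
Backward induction: V(k, j) = exp(-r*dt) * [p_u * V(k+1, j+1) + p_m * V(k+1, j) + p_d * V(k+1, j-1)]
  V(2,-2) = exp(-r*dt) * [p_u*33.597183 + p_m*50.931277 + p_d*63.850760] = 48.374855
  V(2,-1) = exp(-r*dt) * [p_u*10.340000 + p_m*33.597183 + p_d*50.931277] = 31.041833
  V(2,+0) = exp(-r*dt) * [p_u*0.000000 + p_m*10.340000 + p_d*33.597183] = 11.559930
  V(2,+1) = exp(-r*dt) * [p_u*0.000000 + p_m*0.000000 + p_d*10.340000] = 1.489625
  V(2,+2) = exp(-r*dt) * [p_u*0.000000 + p_m*0.000000 + p_d*0.000000] = 0.000000
  V(1,-1) = exp(-r*dt) * [p_u*11.559930 + p_m*31.041833 + p_d*48.374855] = 29.233525
  V(1,+0) = exp(-r*dt) * [p_u*1.489625 + p_m*11.559930 + p_d*31.041833] = 12.254044
  V(1,+1) = exp(-r*dt) * [p_u*0.000000 + p_m*1.489625 + p_d*11.559930] = 2.633453
  V(0,+0) = exp(-r*dt) * [p_u*2.633453 + p_m*12.254044 + p_d*29.233525] = 12.651515

Answer: Price = V(0,0) = 12.6515


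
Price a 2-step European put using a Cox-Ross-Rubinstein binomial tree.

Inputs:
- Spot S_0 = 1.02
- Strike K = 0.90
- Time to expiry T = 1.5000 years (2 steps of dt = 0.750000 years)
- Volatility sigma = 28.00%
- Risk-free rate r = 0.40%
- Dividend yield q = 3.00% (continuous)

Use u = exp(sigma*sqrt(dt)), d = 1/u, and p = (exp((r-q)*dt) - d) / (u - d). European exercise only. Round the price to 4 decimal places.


dt = T/N = 0.750000
u = exp(sigma*sqrt(dt)) = 1.274415; d = 1/u = 0.784674
p = (exp((r-q)*dt) - d) / (u - d) = 0.400242
Discount per step: exp(-r*dt) = 0.997004
Stock lattice S(k, i) with i counting down-moves:
  k=0: S(0,0) = 1.0200
  k=1: S(1,0) = 1.2999; S(1,1) = 0.8004
  k=2: S(2,0) = 1.6566; S(2,1) = 1.0200; S(2,2) = 0.6280
Terminal payoffs V(N, i) = max(K - S_T, 0):
  V(2,0) = 0.000000; V(2,1) = 0.000000; V(2,2) = 0.271973
Backward induction: V(k, i) = exp(-r*dt) * [p * V(k+1, i) + (1-p) * V(k+1, i+1)].
  V(1,0) = exp(-r*dt) * [p*0.000000 + (1-p)*0.000000] = 0.000000
  V(1,1) = exp(-r*dt) * [p*0.000000 + (1-p)*0.271973] = 0.162629
  V(0,0) = exp(-r*dt) * [p*0.000000 + (1-p)*0.162629] = 0.097246

Answer: Price = V(0,0) = 0.0972
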